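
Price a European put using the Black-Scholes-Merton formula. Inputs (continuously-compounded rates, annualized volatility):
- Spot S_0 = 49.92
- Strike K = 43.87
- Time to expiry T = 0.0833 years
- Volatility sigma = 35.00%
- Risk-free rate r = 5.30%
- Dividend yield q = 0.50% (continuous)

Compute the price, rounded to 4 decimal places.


d1 = (ln(S/K) + (r - q + 0.5*sigma^2) * T) / (sigma * sqrt(T)) = 1.36900505
d2 = d1 - sigma * sqrt(T) = 1.26798896
exp(-rT) = 0.99559483; exp(-qT) = 0.99958359
P = K * exp(-rT) * N(-d2) - S_0 * exp(-qT) * N(-d1)
N(-d1) = 0.08549885; N(-d2) = 0.10240095
P = 43.8700 * 0.99559483 * 0.10240095 - 49.9200 * 0.99958359 * 0.08549885 = 0.2062

Answer: Price = 0.2062


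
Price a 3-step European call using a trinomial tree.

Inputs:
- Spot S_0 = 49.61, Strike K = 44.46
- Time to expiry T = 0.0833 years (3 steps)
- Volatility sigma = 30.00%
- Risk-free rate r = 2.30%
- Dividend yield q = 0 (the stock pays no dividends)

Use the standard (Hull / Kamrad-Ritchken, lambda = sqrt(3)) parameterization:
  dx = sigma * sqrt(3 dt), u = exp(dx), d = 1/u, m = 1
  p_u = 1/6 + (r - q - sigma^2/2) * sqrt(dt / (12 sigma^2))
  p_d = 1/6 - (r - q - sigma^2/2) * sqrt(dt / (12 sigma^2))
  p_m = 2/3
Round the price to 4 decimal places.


dt = T/N = 0.027767; dx = sigma*sqrt(3*dt) = 0.086585
u = exp(dx) = 1.090444; d = 1/u = 0.917057
p_u = 0.163139, p_m = 0.666667, p_d = 0.170194
Discount per step: exp(-r*dt) = 0.999362
Stock lattice S(k, j) with j the centered position index:
  k=0: S(0,+0) = 49.6100
  k=1: S(1,-1) = 45.4952; S(1,+0) = 49.6100; S(1,+1) = 54.0969
  k=2: S(2,-2) = 41.7217; S(2,-1) = 45.4952; S(2,+0) = 49.6100; S(2,+1) = 54.0969; S(2,+2) = 58.9897
  k=3: S(3,-3) = 38.2612; S(3,-2) = 41.7217; S(3,-1) = 45.4952; S(3,+0) = 49.6100; S(3,+1) = 54.0969; S(3,+2) = 58.9897; S(3,+3) = 64.3250
Terminal payoffs V(N, j) = max(S_T - K, 0):
  V(3,-3) = 0.000000; V(3,-2) = 0.000000; V(3,-1) = 1.035217; V(3,+0) = 5.150000; V(3,+1) = 9.636941; V(3,+2) = 14.529701; V(3,+3) = 19.864982
Backward induction: V(k, j) = exp(-r*dt) * [p_u * V(k+1, j+1) + p_m * V(k+1, j) + p_d * V(k+1, j-1)]
  V(2,-2) = exp(-r*dt) * [p_u*1.035217 + p_m*0.000000 + p_d*0.000000] = 0.168777
  V(2,-1) = exp(-r*dt) * [p_u*5.150000 + p_m*1.035217 + p_d*0.000000] = 1.529334
  V(2,+0) = exp(-r*dt) * [p_u*9.636941 + p_m*5.150000 + p_d*1.035217] = 5.178375
  V(2,+1) = exp(-r*dt) * [p_u*14.529701 + p_m*9.636941 + p_d*5.150000] = 9.665316
  V(2,+2) = exp(-r*dt) * [p_u*19.864982 + p_m*14.529701 + p_d*9.636941] = 14.558074
  V(1,-1) = exp(-r*dt) * [p_u*5.178375 + p_m*1.529334 + p_d*0.168777] = 1.891868
  V(1,+0) = exp(-r*dt) * [p_u*9.665316 + p_m*5.178375 + p_d*1.529334] = 5.285948
  V(1,+1) = exp(-r*dt) * [p_u*14.558074 + p_m*9.665316 + p_d*5.178375] = 9.693672
  V(0,+0) = exp(-r*dt) * [p_u*9.693672 + p_m*5.285948 + p_d*1.891868] = 5.423903

Answer: Price = V(0,0) = 5.4239


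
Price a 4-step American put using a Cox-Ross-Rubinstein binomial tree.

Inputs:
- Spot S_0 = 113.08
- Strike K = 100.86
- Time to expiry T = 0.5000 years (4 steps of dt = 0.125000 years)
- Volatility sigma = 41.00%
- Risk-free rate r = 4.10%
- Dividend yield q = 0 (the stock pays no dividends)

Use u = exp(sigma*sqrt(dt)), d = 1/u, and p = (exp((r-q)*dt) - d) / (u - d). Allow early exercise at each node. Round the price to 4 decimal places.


dt = T/N = 0.125000
u = exp(sigma*sqrt(dt)) = 1.155990; d = 1/u = 0.865060
p = (exp((r-q)*dt) - d) / (u - d) = 0.481485
Discount per step: exp(-r*dt) = 0.994888
Stock lattice S(k, i) with i counting down-moves:
  k=0: S(0,0) = 113.0800
  k=1: S(1,0) = 130.7193; S(1,1) = 97.8209
  k=2: S(2,0) = 151.1102; S(2,1) = 113.0800; S(2,2) = 84.6209
  k=3: S(3,0) = 174.6818; S(3,1) = 130.7193; S(3,2) = 97.8209; S(3,3) = 73.2022
  k=4: S(4,0) = 201.9304; S(4,1) = 151.1102; S(4,2) = 113.0800; S(4,3) = 84.6209; S(4,4) = 63.3242
Terminal payoffs V(N, i) = max(K - S_T, 0):
  V(4,0) = 0.000000; V(4,1) = 0.000000; V(4,2) = 0.000000; V(4,3) = 16.239060; V(4,4) = 37.535774
Backward induction: V(k, i) = exp(-r*dt) * [p * V(k+1, i) + (1-p) * V(k+1, i+1)]; then take max(V_cont, immediate exercise) for American.
  V(3,0) = exp(-r*dt) * [p*0.000000 + (1-p)*0.000000] = 0.000000; exercise = 0.000000; V(3,0) = max -> 0.000000
  V(3,1) = exp(-r*dt) * [p*0.000000 + (1-p)*0.000000] = 0.000000; exercise = 0.000000; V(3,1) = max -> 0.000000
  V(3,2) = exp(-r*dt) * [p*0.000000 + (1-p)*16.239060] = 8.377149; exercise = 3.039062; V(3,2) = max -> 8.377149
  V(3,3) = exp(-r*dt) * [p*16.239060 + (1-p)*37.535774] = 27.142260; exercise = 27.657845; V(3,3) = max -> 27.657845
  V(2,0) = exp(-r*dt) * [p*0.000000 + (1-p)*0.000000] = 0.000000; exercise = 0.000000; V(2,0) = max -> 0.000000
  V(2,1) = exp(-r*dt) * [p*0.000000 + (1-p)*8.377149] = 4.321471; exercise = 0.000000; V(2,1) = max -> 4.321471
  V(2,2) = exp(-r*dt) * [p*8.377149 + (1-p)*27.657845] = 18.280546; exercise = 16.239060; V(2,2) = max -> 18.280546
  V(1,0) = exp(-r*dt) * [p*0.000000 + (1-p)*4.321471] = 2.229292; exercise = 0.000000; V(1,0) = max -> 2.229292
  V(1,1) = exp(-r*dt) * [p*4.321471 + (1-p)*18.280546] = 11.500367; exercise = 3.039062; V(1,1) = max -> 11.500367
  V(0,0) = exp(-r*dt) * [p*2.229292 + (1-p)*11.500367] = 7.000512; exercise = 0.000000; V(0,0) = max -> 7.000512

Answer: Price = V(0,0) = 7.0005


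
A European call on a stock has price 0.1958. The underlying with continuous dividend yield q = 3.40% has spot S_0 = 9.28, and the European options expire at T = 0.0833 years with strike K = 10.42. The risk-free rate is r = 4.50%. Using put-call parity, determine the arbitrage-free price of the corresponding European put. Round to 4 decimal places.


Put-call parity: C - P = S_0 * exp(-qT) - K * exp(-rT).
S_0 * exp(-qT) = 9.2800 * 0.99717181 = 9.25375437
K * exp(-rT) = 10.4200 * 0.99625852 = 10.38101375
P = C - S*exp(-qT) + K*exp(-rT)
P = 0.1958 - 9.25375437 + 10.38101375 = 1.3231

Answer: Put price = 1.3231


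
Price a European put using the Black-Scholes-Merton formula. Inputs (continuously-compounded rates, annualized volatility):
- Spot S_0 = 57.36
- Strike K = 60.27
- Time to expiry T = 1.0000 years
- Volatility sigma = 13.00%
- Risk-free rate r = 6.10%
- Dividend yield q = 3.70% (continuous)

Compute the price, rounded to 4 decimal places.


Answer: Price = 3.6707

Derivation:
d1 = (ln(S/K) + (r - q + 0.5*sigma^2) * T) / (sigma * sqrt(T)) = -0.13105593
d2 = d1 - sigma * sqrt(T) = -0.26105593
exp(-rT) = 0.94082324; exp(-qT) = 0.96367614
P = K * exp(-rT) * N(-d2) - S_0 * exp(-qT) * N(-d1)
N(-d1) = 0.55213447; N(-d2) = 0.60297531
P = 60.2700 * 0.94082324 * 0.60297531 - 57.3600 * 0.96367614 * 0.55213447 = 3.6707


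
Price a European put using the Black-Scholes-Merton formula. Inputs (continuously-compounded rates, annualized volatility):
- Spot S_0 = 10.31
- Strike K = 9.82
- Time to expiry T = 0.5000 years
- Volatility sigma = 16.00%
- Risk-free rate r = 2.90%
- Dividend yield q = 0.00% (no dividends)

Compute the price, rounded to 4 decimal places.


Answer: Price = 0.2036

Derivation:
d1 = (ln(S/K) + (r - q + 0.5*sigma^2) * T) / (sigma * sqrt(T)) = 0.61512258
d2 = d1 - sigma * sqrt(T) = 0.50198550
exp(-rT) = 0.98560462; exp(-qT) = 1.00000000
P = K * exp(-rT) * N(-d2) - S_0 * exp(-qT) * N(-d1)
N(-d1) = 0.26923689; N(-d2) = 0.30783886
P = 9.8200 * 0.98560462 * 0.30783886 - 10.3100 * 1.00000000 * 0.26923689 = 0.2036


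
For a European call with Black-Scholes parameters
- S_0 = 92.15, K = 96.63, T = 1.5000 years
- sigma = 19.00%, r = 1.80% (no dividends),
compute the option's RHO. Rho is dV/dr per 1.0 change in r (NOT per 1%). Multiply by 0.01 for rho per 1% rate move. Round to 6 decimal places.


Answer: Rho = 59.121193

Derivation:
d1 = 0.0283772618; d2 = -0.2043242638
phi(d1) = 0.3987816848; exp(-qT) = 1.0000000000; exp(-rT) = 0.9733612415
N(d2) = 0.4190500551
Rho = K*T*exp(-rT)*N(d2) = 96.6300 * 1.5000 * 0.9733612415 * 0.4190500551 = 59.121193


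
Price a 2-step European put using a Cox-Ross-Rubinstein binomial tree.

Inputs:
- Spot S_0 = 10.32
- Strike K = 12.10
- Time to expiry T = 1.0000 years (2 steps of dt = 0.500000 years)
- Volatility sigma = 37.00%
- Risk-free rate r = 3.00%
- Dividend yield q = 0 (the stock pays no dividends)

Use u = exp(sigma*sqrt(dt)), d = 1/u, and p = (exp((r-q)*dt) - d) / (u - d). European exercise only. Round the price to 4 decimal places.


Answer: Price = V(0,0) = 2.5306

Derivation:
dt = T/N = 0.500000
u = exp(sigma*sqrt(dt)) = 1.299045; d = 1/u = 0.769796
p = (exp((r-q)*dt) - d) / (u - d) = 0.463519
Discount per step: exp(-r*dt) = 0.985112
Stock lattice S(k, i) with i counting down-moves:
  k=0: S(0,0) = 10.3200
  k=1: S(1,0) = 13.4061; S(1,1) = 7.9443
  k=2: S(2,0) = 17.4152; S(2,1) = 10.3200; S(2,2) = 6.1155
Terminal payoffs V(N, i) = max(K - S_T, 0):
  V(2,0) = 0.000000; V(2,1) = 1.780000; V(2,2) = 5.984511
Backward induction: V(k, i) = exp(-r*dt) * [p * V(k+1, i) + (1-p) * V(k+1, i+1)].
  V(1,0) = exp(-r*dt) * [p*0.000000 + (1-p)*1.780000] = 0.940719
  V(1,1) = exp(-r*dt) * [p*1.780000 + (1-p)*5.984511] = 3.975558
  V(0,0) = exp(-r*dt) * [p*0.940719 + (1-p)*3.975558] = 2.530608


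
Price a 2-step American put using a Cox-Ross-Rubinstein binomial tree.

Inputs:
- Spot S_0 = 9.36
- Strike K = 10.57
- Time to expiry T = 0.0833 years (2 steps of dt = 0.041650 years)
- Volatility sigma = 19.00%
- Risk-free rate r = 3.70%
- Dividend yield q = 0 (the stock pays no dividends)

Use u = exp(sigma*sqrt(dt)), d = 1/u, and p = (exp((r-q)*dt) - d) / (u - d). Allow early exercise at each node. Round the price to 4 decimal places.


dt = T/N = 0.041650
u = exp(sigma*sqrt(dt)) = 1.039537; d = 1/u = 0.961966
p = (exp((r-q)*dt) - d) / (u - d) = 0.510189
Discount per step: exp(-r*dt) = 0.998460
Stock lattice S(k, i) with i counting down-moves:
  k=0: S(0,0) = 9.3600
  k=1: S(1,0) = 9.7301; S(1,1) = 9.0040
  k=2: S(2,0) = 10.1148; S(2,1) = 9.3600; S(2,2) = 8.6615
Terminal payoffs V(N, i) = max(K - S_T, 0):
  V(2,0) = 0.455228; V(2,1) = 1.210000; V(2,2) = 1.908451
Backward induction: V(k, i) = exp(-r*dt) * [p * V(k+1, i) + (1-p) * V(k+1, i+1)]; then take max(V_cont, immediate exercise) for American.
  V(1,0) = exp(-r*dt) * [p*0.455228 + (1-p)*1.210000] = 0.823653; exercise = 0.839930; V(1,0) = max -> 0.839930
  V(1,1) = exp(-r*dt) * [p*1.210000 + (1-p)*1.908451] = 1.549719; exercise = 1.565995; V(1,1) = max -> 1.565995
  V(0,0) = exp(-r*dt) * [p*0.839930 + (1-p)*1.565995] = 1.193724; exercise = 1.210000; V(0,0) = max -> 1.210000

Answer: Price = V(0,0) = 1.2100


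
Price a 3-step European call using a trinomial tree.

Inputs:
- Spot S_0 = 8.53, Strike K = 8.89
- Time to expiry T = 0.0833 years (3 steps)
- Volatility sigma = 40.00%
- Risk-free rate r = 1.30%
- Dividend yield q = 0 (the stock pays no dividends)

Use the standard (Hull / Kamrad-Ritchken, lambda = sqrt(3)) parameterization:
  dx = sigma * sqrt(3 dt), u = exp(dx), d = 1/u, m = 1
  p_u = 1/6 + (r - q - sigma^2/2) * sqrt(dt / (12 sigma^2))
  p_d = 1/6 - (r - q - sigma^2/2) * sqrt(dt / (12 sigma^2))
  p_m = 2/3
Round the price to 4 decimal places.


dt = T/N = 0.027767; dx = sigma*sqrt(3*dt) = 0.115447
u = exp(dx) = 1.122375; d = 1/u = 0.890968
p_u = 0.158609, p_m = 0.666667, p_d = 0.174724
Discount per step: exp(-r*dt) = 0.999639
Stock lattice S(k, j) with j the centered position index:
  k=0: S(0,+0) = 8.5300
  k=1: S(1,-1) = 7.6000; S(1,+0) = 8.5300; S(1,+1) = 9.5739
  k=2: S(2,-2) = 6.7713; S(2,-1) = 7.6000; S(2,+0) = 8.5300; S(2,+1) = 9.5739; S(2,+2) = 10.7455
  k=3: S(3,-3) = 6.0330; S(3,-2) = 6.7713; S(3,-1) = 7.6000; S(3,+0) = 8.5300; S(3,+1) = 9.5739; S(3,+2) = 10.7455; S(3,+3) = 12.0604
Terminal payoffs V(N, j) = max(S_T - K, 0):
  V(3,-3) = 0.000000; V(3,-2) = 0.000000; V(3,-1) = 0.000000; V(3,+0) = 0.000000; V(3,+1) = 0.683859; V(3,+2) = 1.855459; V(3,+3) = 3.170435
Backward induction: V(k, j) = exp(-r*dt) * [p_u * V(k+1, j+1) + p_m * V(k+1, j) + p_d * V(k+1, j-1)]
  V(2,-2) = exp(-r*dt) * [p_u*0.000000 + p_m*0.000000 + p_d*0.000000] = 0.000000
  V(2,-1) = exp(-r*dt) * [p_u*0.000000 + p_m*0.000000 + p_d*0.000000] = 0.000000
  V(2,+0) = exp(-r*dt) * [p_u*0.683859 + p_m*0.000000 + p_d*0.000000] = 0.108427
  V(2,+1) = exp(-r*dt) * [p_u*1.855459 + p_m*0.683859 + p_d*0.000000] = 0.749928
  V(2,+2) = exp(-r*dt) * [p_u*3.170435 + p_m*1.855459 + p_d*0.683859] = 1.858649
  V(1,-1) = exp(-r*dt) * [p_u*0.108427 + p_m*0.000000 + p_d*0.000000] = 0.017191
  V(1,+0) = exp(-r*dt) * [p_u*0.749928 + p_m*0.108427 + p_d*0.000000] = 0.191162
  V(1,+1) = exp(-r*dt) * [p_u*1.858649 + p_m*0.749928 + p_d*0.108427] = 0.813403
  V(0,+0) = exp(-r*dt) * [p_u*0.813403 + p_m*0.191162 + p_d*0.017191] = 0.259364

Answer: Price = V(0,0) = 0.2594


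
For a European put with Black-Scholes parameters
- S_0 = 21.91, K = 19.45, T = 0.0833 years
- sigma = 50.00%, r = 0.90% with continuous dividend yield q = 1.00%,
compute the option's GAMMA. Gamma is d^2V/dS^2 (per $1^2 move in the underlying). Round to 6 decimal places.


Answer: Gamma = 0.084323

Derivation:
d1 = 0.8968640583; d2 = 0.7525553614
phi(d1) = 0.2668359837; exp(-qT) = 0.9991673468; exp(-rT) = 0.9992505810
Gamma = exp(-qT) * phi(d1) / (S * sigma * sqrt(T)) = 0.9991673468 * 0.2668359837 / (21.9100 * 0.5000 * 0.2886173938) = 0.084323


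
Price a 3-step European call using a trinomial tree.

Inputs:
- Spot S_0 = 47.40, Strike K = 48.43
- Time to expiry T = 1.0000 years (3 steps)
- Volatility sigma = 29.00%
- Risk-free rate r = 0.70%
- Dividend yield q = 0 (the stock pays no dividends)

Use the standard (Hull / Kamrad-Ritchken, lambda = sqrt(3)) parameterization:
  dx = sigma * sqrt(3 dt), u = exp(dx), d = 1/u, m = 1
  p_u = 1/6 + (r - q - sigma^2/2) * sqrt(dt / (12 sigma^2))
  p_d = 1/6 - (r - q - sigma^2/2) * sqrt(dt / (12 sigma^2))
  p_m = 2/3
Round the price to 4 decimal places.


dt = T/N = 0.333333; dx = sigma*sqrt(3*dt) = 0.290000
u = exp(dx) = 1.336427; d = 1/u = 0.748264
p_u = 0.146523, p_m = 0.666667, p_d = 0.186810
Discount per step: exp(-r*dt) = 0.997669
Stock lattice S(k, j) with j the centered position index:
  k=0: S(0,+0) = 47.4000
  k=1: S(1,-1) = 35.4677; S(1,+0) = 47.4000; S(1,+1) = 63.3467
  k=2: S(2,-2) = 26.5392; S(2,-1) = 35.4677; S(2,+0) = 47.4000; S(2,+1) = 63.3467; S(2,+2) = 84.6582
  k=3: S(3,-3) = 19.8583; S(3,-2) = 26.5392; S(3,-1) = 35.4677; S(3,+0) = 47.4000; S(3,+1) = 63.3467; S(3,+2) = 84.6582; S(3,+3) = 113.1396
Terminal payoffs V(N, j) = max(S_T - K, 0):
  V(3,-3) = 0.000000; V(3,-2) = 0.000000; V(3,-1) = 0.000000; V(3,+0) = 0.000000; V(3,+1) = 14.916663; V(3,+2) = 36.228222; V(3,+3) = 64.709574
Backward induction: V(k, j) = exp(-r*dt) * [p_u * V(k+1, j+1) + p_m * V(k+1, j) + p_d * V(k+1, j-1)]
  V(2,-2) = exp(-r*dt) * [p_u*0.000000 + p_m*0.000000 + p_d*0.000000] = 0.000000
  V(2,-1) = exp(-r*dt) * [p_u*0.000000 + p_m*0.000000 + p_d*0.000000] = 0.000000
  V(2,+0) = exp(-r*dt) * [p_u*14.916663 + p_m*0.000000 + p_d*0.000000] = 2.180540
  V(2,+1) = exp(-r*dt) * [p_u*36.228222 + p_m*14.916663 + p_d*0.000000] = 15.217161
  V(2,+2) = exp(-r*dt) * [p_u*64.709574 + p_m*36.228222 + p_d*14.916663] = 36.335294
  V(1,-1) = exp(-r*dt) * [p_u*2.180540 + p_m*0.000000 + p_d*0.000000] = 0.318755
  V(1,+0) = exp(-r*dt) * [p_u*15.217161 + p_m*2.180540 + p_d*0.000000] = 3.674773
  V(1,+1) = exp(-r*dt) * [p_u*36.335294 + p_m*15.217161 + p_d*2.180540] = 15.839076
  V(0,+0) = exp(-r*dt) * [p_u*15.839076 + p_m*3.674773 + p_d*0.318755] = 4.818927

Answer: Price = V(0,0) = 4.8189


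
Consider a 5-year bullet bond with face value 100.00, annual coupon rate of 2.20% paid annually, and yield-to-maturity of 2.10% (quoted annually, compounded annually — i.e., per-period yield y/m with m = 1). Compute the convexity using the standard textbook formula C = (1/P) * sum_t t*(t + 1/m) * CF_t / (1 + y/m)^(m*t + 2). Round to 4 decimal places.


Coupon per period c = face * coupon_rate / m = 2.200000
Periods per year m = 1; per-period yield y/m = 0.021000
Number of cashflows N = 5
Cashflows (t years, CF_t, discount factor 1/(1+y/m)^(m*t), PV):
  t = 1.0000: CF_t = 2.200000, DF = 0.979432, PV = 2.154750
  t = 2.0000: CF_t = 2.200000, DF = 0.959287, PV = 2.110431
  t = 3.0000: CF_t = 2.200000, DF = 0.939556, PV = 2.067024
  t = 4.0000: CF_t = 2.200000, DF = 0.920231, PV = 2.024509
  t = 5.0000: CF_t = 102.200000, DF = 0.901304, PV = 92.113267
Price P = sum_t PV_t = 100.469981
Convexity numerator sum_t t*(t + 1/m) * CF_t / (1+y/m)^(m*t + 2):
  t = 1.0000: term = 4.134047
  t = 2.0000: term = 12.147054
  t = 3.0000: term = 23.794425
  t = 4.0000: term = 38.841699
  t = 5.0000: term = 2650.891520
Convexity = (1/P) * sum = 2729.808746 / 100.469981 = 27.170392

Answer: Convexity = 27.1704


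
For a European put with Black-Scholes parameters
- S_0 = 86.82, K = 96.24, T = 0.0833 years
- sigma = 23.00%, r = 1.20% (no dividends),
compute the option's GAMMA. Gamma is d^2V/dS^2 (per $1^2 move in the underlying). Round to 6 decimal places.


d1 = -1.5034975737; d2 = -1.5698795742
phi(d1) = 0.1288390909; exp(-qT) = 1.0000000000; exp(-rT) = 0.9990008994
Gamma = exp(-qT) * phi(d1) / (S * sigma * sqrt(T)) = 1.0000000000 * 0.1288390909 / (86.8200 * 0.2300 * 0.2886173938) = 0.022355

Answer: Gamma = 0.022355


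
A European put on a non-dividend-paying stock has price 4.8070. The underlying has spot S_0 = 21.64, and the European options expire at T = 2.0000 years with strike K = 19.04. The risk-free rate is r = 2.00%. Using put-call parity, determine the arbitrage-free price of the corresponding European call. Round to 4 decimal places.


Answer: Call price = 8.1536

Derivation:
Put-call parity: C - P = S_0 * exp(-qT) - K * exp(-rT).
S_0 * exp(-qT) = 21.6400 * 1.00000000 = 21.64000000
K * exp(-rT) = 19.0400 * 0.96078944 = 18.29343092
C = P + S*exp(-qT) - K*exp(-rT)
C = 4.8070 + 21.64000000 - 18.29343092 = 8.1536


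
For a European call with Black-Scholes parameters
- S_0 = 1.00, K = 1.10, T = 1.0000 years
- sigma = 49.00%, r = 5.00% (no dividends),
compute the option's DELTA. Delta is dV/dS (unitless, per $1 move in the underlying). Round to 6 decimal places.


d1 = 0.1525302453; d2 = -0.3374697547
phi(d1) = 0.3943283776; exp(-qT) = 1.0000000000; exp(-rT) = 0.9512294245
N(d1) = 0.5606156314
Delta = exp(-qT) * N(d1) = 1.0000000000 * 0.5606156314 = 0.560616

Answer: Delta = 0.560616


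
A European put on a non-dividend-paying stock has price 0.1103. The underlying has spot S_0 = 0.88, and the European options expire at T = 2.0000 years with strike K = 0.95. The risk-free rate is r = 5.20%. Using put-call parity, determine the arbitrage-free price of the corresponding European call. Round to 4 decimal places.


Put-call parity: C - P = S_0 * exp(-qT) - K * exp(-rT).
S_0 * exp(-qT) = 0.8800 * 1.00000000 = 0.88000000
K * exp(-rT) = 0.9500 * 0.90122530 = 0.85616403
C = P + S*exp(-qT) - K*exp(-rT)
C = 0.1103 + 0.88000000 - 0.85616403 = 0.1341

Answer: Call price = 0.1341


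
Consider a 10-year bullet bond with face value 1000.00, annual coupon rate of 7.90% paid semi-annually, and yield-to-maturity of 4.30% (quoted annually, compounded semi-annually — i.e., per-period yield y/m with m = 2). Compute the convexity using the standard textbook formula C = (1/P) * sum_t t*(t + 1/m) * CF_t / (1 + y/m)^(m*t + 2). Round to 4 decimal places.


Coupon per period c = face * coupon_rate / m = 39.500000
Periods per year m = 2; per-period yield y/m = 0.021500
Number of cashflows N = 20
Cashflows (t years, CF_t, discount factor 1/(1+y/m)^(m*t), PV):
  t = 0.5000: CF_t = 39.500000, DF = 0.978953, PV = 38.668625
  t = 1.0000: CF_t = 39.500000, DF = 0.958348, PV = 37.854748
  t = 1.5000: CF_t = 39.500000, DF = 0.938177, PV = 37.058000
  t = 2.0000: CF_t = 39.500000, DF = 0.918431, PV = 36.278023
  t = 2.5000: CF_t = 39.500000, DF = 0.899100, PV = 35.514462
  t = 3.0000: CF_t = 39.500000, DF = 0.880177, PV = 34.766972
  t = 3.5000: CF_t = 39.500000, DF = 0.861651, PV = 34.035215
  t = 4.0000: CF_t = 39.500000, DF = 0.843515, PV = 33.318860
  t = 4.5000: CF_t = 39.500000, DF = 0.825762, PV = 32.617582
  t = 5.0000: CF_t = 39.500000, DF = 0.808381, PV = 31.931064
  t = 5.5000: CF_t = 39.500000, DF = 0.791367, PV = 31.258995
  t = 6.0000: CF_t = 39.500000, DF = 0.774711, PV = 30.601072
  t = 6.5000: CF_t = 39.500000, DF = 0.758405, PV = 29.956997
  t = 7.0000: CF_t = 39.500000, DF = 0.742442, PV = 29.326478
  t = 7.5000: CF_t = 39.500000, DF = 0.726816, PV = 28.709229
  t = 8.0000: CF_t = 39.500000, DF = 0.711518, PV = 28.104972
  t = 8.5000: CF_t = 39.500000, DF = 0.696543, PV = 27.513433
  t = 9.0000: CF_t = 39.500000, DF = 0.681882, PV = 26.934345
  t = 9.5000: CF_t = 39.500000, DF = 0.667530, PV = 26.367445
  t = 10.0000: CF_t = 1039.500000, DF = 0.653480, PV = 679.292898
Price P = sum_t PV_t = 1290.109414
Convexity numerator sum_t t*(t + 1/m) * CF_t / (1+y/m)^(m*t + 2):
  t = 0.5000: term = 18.529000
  t = 1.0000: term = 54.417034
  t = 1.5000: term = 106.543386
  t = 2.0000: term = 173.834861
  t = 2.5000: term = 255.264113
  t = 3.0000: term = 349.848025
  t = 3.5000: term = 456.646142
  t = 4.0000: term = 574.759146
  t = 4.5000: term = 703.327394
  t = 5.0000: term = 841.529486
  t = 5.5000: term = 988.580894
  t = 6.0000: term = 1143.732624
  t = 6.5000: term = 1306.269924
  t = 7.0000: term = 1475.511041
  t = 7.5000: term = 1650.806003
  t = 8.0000: term = 1831.535458
  t = 8.5000: term = 2017.109535
  t = 9.0000: term = 2206.966754
  t = 9.5000: term = 2400.572964
  t = 10.0000: term = 68354.896718
Convexity = (1/P) * sum = 86910.680504 / 1290.109414 = 67.366907

Answer: Convexity = 67.3669


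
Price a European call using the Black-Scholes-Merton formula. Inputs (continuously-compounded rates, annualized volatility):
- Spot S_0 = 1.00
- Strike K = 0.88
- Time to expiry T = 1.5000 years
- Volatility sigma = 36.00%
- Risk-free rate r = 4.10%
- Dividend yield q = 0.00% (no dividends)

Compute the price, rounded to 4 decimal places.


Answer: Price = 0.2599

Derivation:
d1 = (ln(S/K) + (r - q + 0.5*sigma^2) * T) / (sigma * sqrt(T)) = 0.64987088
d2 = d1 - sigma * sqrt(T) = 0.20896273
exp(-rT) = 0.94035295; exp(-qT) = 1.00000000
C = S_0 * exp(-qT) * N(d1) - K * exp(-rT) * N(d2)
N(d1) = 0.74211219; N(d2) = 0.58276133
C = 1.0000 * 1.00000000 * 0.74211219 - 0.8800 * 0.94035295 * 0.58276133 = 0.2599


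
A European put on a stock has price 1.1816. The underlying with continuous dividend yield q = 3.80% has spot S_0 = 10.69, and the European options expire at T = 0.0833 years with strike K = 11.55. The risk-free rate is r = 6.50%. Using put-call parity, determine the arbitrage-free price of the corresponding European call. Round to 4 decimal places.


Put-call parity: C - P = S_0 * exp(-qT) - K * exp(-rT).
S_0 * exp(-qT) = 10.6900 * 0.99683960 = 10.65621537
K * exp(-rT) = 11.5500 * 0.99460013 = 11.48763152
C = P + S*exp(-qT) - K*exp(-rT)
C = 1.1816 + 10.65621537 - 11.48763152 = 0.3502

Answer: Call price = 0.3502


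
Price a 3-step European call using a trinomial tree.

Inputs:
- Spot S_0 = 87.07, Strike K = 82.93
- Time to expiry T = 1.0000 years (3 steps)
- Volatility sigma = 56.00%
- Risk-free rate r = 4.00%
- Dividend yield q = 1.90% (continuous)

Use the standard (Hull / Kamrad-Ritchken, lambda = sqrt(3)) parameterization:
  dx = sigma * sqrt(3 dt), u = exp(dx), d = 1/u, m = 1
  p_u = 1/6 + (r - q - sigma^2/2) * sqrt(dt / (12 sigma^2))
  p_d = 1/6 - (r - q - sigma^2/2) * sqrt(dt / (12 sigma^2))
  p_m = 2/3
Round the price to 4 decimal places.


Answer: Price = V(0,0) = 19.8726

Derivation:
dt = T/N = 0.333333; dx = sigma*sqrt(3*dt) = 0.560000
u = exp(dx) = 1.750673; d = 1/u = 0.571209
p_u = 0.126250, p_m = 0.666667, p_d = 0.207083
Discount per step: exp(-r*dt) = 0.986755
Stock lattice S(k, j) with j the centered position index:
  k=0: S(0,+0) = 87.0700
  k=1: S(1,-1) = 49.7352; S(1,+0) = 87.0700; S(1,+1) = 152.4311
  k=2: S(2,-2) = 28.4092; S(2,-1) = 49.7352; S(2,+0) = 87.0700; S(2,+1) = 152.4311; S(2,+2) = 266.8569
  k=3: S(3,-3) = 16.2276; S(3,-2) = 28.4092; S(3,-1) = 49.7352; S(3,+0) = 87.0700; S(3,+1) = 152.4311; S(3,+2) = 266.8569; S(3,+3) = 467.1790
Terminal payoffs V(N, j) = max(S_T - K, 0):
  V(3,-3) = 0.000000; V(3,-2) = 0.000000; V(3,-1) = 0.000000; V(3,+0) = 4.140000; V(3,+1) = 69.501055; V(3,+2) = 183.926855; V(3,+3) = 384.248958
Backward induction: V(k, j) = exp(-r*dt) * [p_u * V(k+1, j+1) + p_m * V(k+1, j) + p_d * V(k+1, j-1)]
  V(2,-2) = exp(-r*dt) * [p_u*0.000000 + p_m*0.000000 + p_d*0.000000] = 0.000000
  V(2,-1) = exp(-r*dt) * [p_u*4.140000 + p_m*0.000000 + p_d*0.000000] = 0.515752
  V(2,+0) = exp(-r*dt) * [p_u*69.501055 + p_m*4.140000 + p_d*0.000000] = 11.381735
  V(2,+1) = exp(-r*dt) * [p_u*183.926855 + p_m*69.501055 + p_d*4.140000] = 69.479530
  V(2,+2) = exp(-r*dt) * [p_u*384.248958 + p_m*183.926855 + p_d*69.501055] = 183.064638
  V(1,-1) = exp(-r*dt) * [p_u*11.381735 + p_m*0.515752 + p_d*0.000000] = 1.757193
  V(1,+0) = exp(-r*dt) * [p_u*69.479530 + p_m*11.381735 + p_d*0.515752] = 16.248323
  V(1,+1) = exp(-r*dt) * [p_u*183.064638 + p_m*69.479530 + p_d*11.381735] = 70.837737
  V(0,+0) = exp(-r*dt) * [p_u*70.837737 + p_m*16.248323 + p_d*1.757193] = 19.872622


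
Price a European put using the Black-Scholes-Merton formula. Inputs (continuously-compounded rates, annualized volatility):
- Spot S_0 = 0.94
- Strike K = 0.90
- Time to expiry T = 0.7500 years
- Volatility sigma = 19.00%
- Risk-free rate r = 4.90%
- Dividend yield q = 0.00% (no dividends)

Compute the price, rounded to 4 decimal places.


d1 = (ln(S/K) + (r - q + 0.5*sigma^2) * T) / (sigma * sqrt(T)) = 0.56989098
d2 = d1 - sigma * sqrt(T) = 0.40534615
exp(-rT) = 0.96391708; exp(-qT) = 1.00000000
P = K * exp(-rT) * N(-d2) - S_0 * exp(-qT) * N(-d1)
N(-d1) = 0.28437582; N(-d2) = 0.34261154
P = 0.9000 * 0.96391708 * 0.34261154 - 0.9400 * 1.00000000 * 0.28437582 = 0.0299

Answer: Price = 0.0299


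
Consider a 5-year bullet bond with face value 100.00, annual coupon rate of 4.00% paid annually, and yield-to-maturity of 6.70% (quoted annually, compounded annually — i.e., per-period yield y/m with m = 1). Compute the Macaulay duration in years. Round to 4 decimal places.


Answer: Macaulay duration = 4.6037 years

Derivation:
Coupon per period c = face * coupon_rate / m = 4.000000
Periods per year m = 1; per-period yield y/m = 0.067000
Number of cashflows N = 5
Cashflows (t years, CF_t, discount factor 1/(1+y/m)^(m*t), PV):
  t = 1.0000: CF_t = 4.000000, DF = 0.937207, PV = 3.748828
  t = 2.0000: CF_t = 4.000000, DF = 0.878357, PV = 3.513429
  t = 3.0000: CF_t = 4.000000, DF = 0.823203, PV = 3.292810
  t = 4.0000: CF_t = 4.000000, DF = 0.771511, PV = 3.086045
  t = 5.0000: CF_t = 104.000000, DF = 0.723066, PV = 75.198857
Price P = sum_t PV_t = 88.839971
Macaulay numerator sum_t t * PV_t:
  t * PV_t at t = 1.0000: 3.748828
  t * PV_t at t = 2.0000: 7.026858
  t * PV_t at t = 3.0000: 9.878431
  t * PV_t at t = 4.0000: 12.344182
  t * PV_t at t = 5.0000: 375.994287
Macaulay duration D = (sum_t t * PV_t) / P = 408.992586 / 88.839971 = 4.603700


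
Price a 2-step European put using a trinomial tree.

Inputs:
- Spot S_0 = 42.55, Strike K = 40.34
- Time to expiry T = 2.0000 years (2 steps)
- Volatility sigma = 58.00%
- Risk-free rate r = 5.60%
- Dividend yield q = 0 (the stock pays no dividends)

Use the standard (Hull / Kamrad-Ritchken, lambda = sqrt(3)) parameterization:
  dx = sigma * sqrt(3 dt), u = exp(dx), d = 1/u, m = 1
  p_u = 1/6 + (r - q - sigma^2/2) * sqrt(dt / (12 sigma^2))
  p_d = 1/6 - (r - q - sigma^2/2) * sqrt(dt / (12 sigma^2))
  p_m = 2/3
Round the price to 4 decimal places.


Answer: Price = V(0,0) = 8.1001

Derivation:
dt = T/N = 1.000000; dx = sigma*sqrt(3*dt) = 1.004589
u = exp(dx) = 2.730786; d = 1/u = 0.366195
p_u = 0.110823, p_m = 0.666667, p_d = 0.222510
Discount per step: exp(-r*dt) = 0.945539
Stock lattice S(k, j) with j the centered position index:
  k=0: S(0,+0) = 42.5500
  k=1: S(1,-1) = 15.5816; S(1,+0) = 42.5500; S(1,+1) = 116.1949
  k=2: S(2,-2) = 5.7059; S(2,-1) = 15.5816; S(2,+0) = 42.5500; S(2,+1) = 116.1949; S(2,+2) = 317.3035
Terminal payoffs V(N, j) = max(K - S_T, 0):
  V(2,-2) = 34.634099; V(2,-1) = 24.758405; V(2,+0) = 0.000000; V(2,+1) = 0.000000; V(2,+2) = 0.000000
Backward induction: V(k, j) = exp(-r*dt) * [p_u * V(k+1, j+1) + p_m * V(k+1, j) + p_d * V(k+1, j-1)]
  V(1,-1) = exp(-r*dt) * [p_u*0.000000 + p_m*24.758405 + p_d*34.634099] = 22.893441
  V(1,+0) = exp(-r*dt) * [p_u*0.000000 + p_m*0.000000 + p_d*24.758405] = 5.208977
  V(1,+1) = exp(-r*dt) * [p_u*0.000000 + p_m*0.000000 + p_d*0.000000] = 0.000000
  V(0,+0) = exp(-r*dt) * [p_u*0.000000 + p_m*5.208977 + p_d*22.893441] = 8.100131


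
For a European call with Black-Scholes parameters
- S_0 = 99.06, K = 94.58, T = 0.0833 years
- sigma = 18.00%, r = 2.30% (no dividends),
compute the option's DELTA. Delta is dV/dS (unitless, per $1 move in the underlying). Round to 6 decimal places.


d1 = 0.9536856870; d2 = 0.9017345561
phi(d1) = 0.2531693294; exp(-qT) = 1.0000000000; exp(-rT) = 0.9980859342
N(d1) = 0.8298786163
Delta = exp(-qT) * N(d1) = 1.0000000000 * 0.8298786163 = 0.829879

Answer: Delta = 0.829879


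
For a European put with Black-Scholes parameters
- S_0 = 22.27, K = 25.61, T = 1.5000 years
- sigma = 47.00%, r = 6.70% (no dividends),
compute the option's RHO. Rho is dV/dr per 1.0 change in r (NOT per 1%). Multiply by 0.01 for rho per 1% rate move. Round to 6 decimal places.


d1 = 0.2196420642; d2 = -0.3559880254
phi(d1) = 0.3894343990; exp(-qT) = 1.0000000000; exp(-rT) = 0.9043851124
N(-d2) = 0.6390752336
Rho = -K*T*exp(-rT)*N(-d2) = -25.6100 * 1.5000 * 0.9043851124 * 0.6390752336 = -22.202722

Answer: Rho = -22.202722


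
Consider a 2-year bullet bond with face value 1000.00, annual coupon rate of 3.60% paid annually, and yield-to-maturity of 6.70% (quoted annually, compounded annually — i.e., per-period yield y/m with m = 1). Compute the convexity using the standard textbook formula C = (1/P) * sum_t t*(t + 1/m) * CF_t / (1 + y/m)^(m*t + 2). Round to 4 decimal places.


Coupon per period c = face * coupon_rate / m = 36.000000
Periods per year m = 1; per-period yield y/m = 0.067000
Number of cashflows N = 2
Cashflows (t years, CF_t, discount factor 1/(1+y/m)^(m*t), PV):
  t = 1.0000: CF_t = 36.000000, DF = 0.937207, PV = 33.739456
  t = 2.0000: CF_t = 1036.000000, DF = 0.878357, PV = 909.978050
Price P = sum_t PV_t = 943.717506
Convexity numerator sum_t t*(t + 1/m) * CF_t / (1+y/m)^(m*t + 2):
  t = 1.0000: term = 59.270588
  t = 2.0000: term = 4795.714582
Convexity = (1/P) * sum = 4854.985171 / 943.717506 = 5.144532

Answer: Convexity = 5.1445


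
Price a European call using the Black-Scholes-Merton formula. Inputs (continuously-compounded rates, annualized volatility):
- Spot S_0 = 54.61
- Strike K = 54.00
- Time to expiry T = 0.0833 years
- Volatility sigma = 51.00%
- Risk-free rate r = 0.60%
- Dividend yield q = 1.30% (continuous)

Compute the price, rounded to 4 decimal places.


d1 = (ln(S/K) + (r - q + 0.5*sigma^2) * T) / (sigma * sqrt(T)) = 0.14594961
d2 = d1 - sigma * sqrt(T) = -0.00124526
exp(-rT) = 0.99950032; exp(-qT) = 0.99891769
C = S_0 * exp(-qT) * N(d1) - K * exp(-rT) * N(d2)
N(d1) = 0.55801942; N(d2) = 0.49950321
C = 54.6100 * 0.99891769 * 0.55801942 - 54.0000 * 0.99950032 * 0.49950321 = 3.4808

Answer: Price = 3.4808


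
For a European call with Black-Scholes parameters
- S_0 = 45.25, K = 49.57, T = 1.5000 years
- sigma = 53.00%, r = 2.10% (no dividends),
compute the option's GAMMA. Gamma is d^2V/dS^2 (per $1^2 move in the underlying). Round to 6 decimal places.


Answer: Gamma = 0.013220

Derivation:
d1 = 0.2326119545; d2 = -0.4165028273
phi(d1) = 0.3882939225; exp(-qT) = 1.0000000000; exp(-rT) = 0.9689909565
Gamma = exp(-qT) * phi(d1) / (S * sigma * sqrt(T)) = 1.0000000000 * 0.3882939225 / (45.2500 * 0.5300 * 1.2247448714) = 0.013220


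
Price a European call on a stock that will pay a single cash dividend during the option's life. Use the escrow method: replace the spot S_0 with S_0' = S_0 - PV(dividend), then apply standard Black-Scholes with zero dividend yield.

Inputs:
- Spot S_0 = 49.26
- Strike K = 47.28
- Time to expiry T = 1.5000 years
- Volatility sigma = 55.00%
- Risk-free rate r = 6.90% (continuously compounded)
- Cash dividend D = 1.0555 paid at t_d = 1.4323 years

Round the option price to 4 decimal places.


Answer: Price = 15.0254

Derivation:
PV(D) = D * exp(-r * t_d) = 1.0555 * 0.90589788 = 0.95617521
S_0' = S_0 - PV(D) = 49.2600 - 0.95617521 = 48.30382479
d1 = (ln(S_0'/K) + (r + sigma^2/2)*T) / (sigma*sqrt(T)) = 0.52225849
d2 = d1 - sigma*sqrt(T) = -0.15135119
exp(-rT) = 0.90167602
N(d1) = 0.69925482; N(d2) = 0.43984934
C = S_0' * N(d1) - K * exp(-rT) * N(d2) = 48.30382479 * 0.69925482 - 47.2800 * 0.90167602 * 0.43984934 = 15.0254


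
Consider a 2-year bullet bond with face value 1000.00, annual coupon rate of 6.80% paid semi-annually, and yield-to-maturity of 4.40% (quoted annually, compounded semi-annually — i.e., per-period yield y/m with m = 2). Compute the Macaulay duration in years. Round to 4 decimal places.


Answer: Macaulay duration = 1.9059 years

Derivation:
Coupon per period c = face * coupon_rate / m = 34.000000
Periods per year m = 2; per-period yield y/m = 0.022000
Number of cashflows N = 4
Cashflows (t years, CF_t, discount factor 1/(1+y/m)^(m*t), PV):
  t = 0.5000: CF_t = 34.000000, DF = 0.978474, PV = 33.268102
  t = 1.0000: CF_t = 34.000000, DF = 0.957411, PV = 32.551959
  t = 1.5000: CF_t = 34.000000, DF = 0.936801, PV = 31.851232
  t = 2.0000: CF_t = 1034.000000, DF = 0.916635, PV = 947.800548
Price P = sum_t PV_t = 1045.471840
Macaulay numerator sum_t t * PV_t:
  t * PV_t at t = 0.5000: 16.634051
  t * PV_t at t = 1.0000: 32.551959
  t * PV_t at t = 1.5000: 47.776847
  t * PV_t at t = 2.0000: 1895.601096
Macaulay duration D = (sum_t t * PV_t) / P = 1992.563953 / 1045.471840 = 1.905899


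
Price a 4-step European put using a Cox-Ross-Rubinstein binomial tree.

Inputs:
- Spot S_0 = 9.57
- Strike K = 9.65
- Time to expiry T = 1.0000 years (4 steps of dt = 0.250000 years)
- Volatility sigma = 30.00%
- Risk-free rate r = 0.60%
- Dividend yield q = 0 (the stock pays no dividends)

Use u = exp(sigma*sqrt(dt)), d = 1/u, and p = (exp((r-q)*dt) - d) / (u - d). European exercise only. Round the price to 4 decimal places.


Answer: Price = V(0,0) = 1.0994

Derivation:
dt = T/N = 0.250000
u = exp(sigma*sqrt(dt)) = 1.161834; d = 1/u = 0.860708
p = (exp((r-q)*dt) - d) / (u - d) = 0.467555
Discount per step: exp(-r*dt) = 0.998501
Stock lattice S(k, i) with i counting down-moves:
  k=0: S(0,0) = 9.5700
  k=1: S(1,0) = 11.1188; S(1,1) = 8.2370
  k=2: S(2,0) = 12.9181; S(2,1) = 9.5700; S(2,2) = 7.0896
  k=3: S(3,0) = 15.0087; S(3,1) = 11.1188; S(3,2) = 8.2370; S(3,3) = 6.1021
  k=4: S(4,0) = 17.4377; S(4,1) = 12.9181; S(4,2) = 9.5700; S(4,3) = 7.0896; S(4,4) = 5.2521
Terminal payoffs V(N, i) = max(K - S_T, 0):
  V(4,0) = 0.000000; V(4,1) = 0.000000; V(4,2) = 0.080000; V(4,3) = 2.560370; V(4,4) = 4.397873
Backward induction: V(k, i) = exp(-r*dt) * [p * V(k+1, i) + (1-p) * V(k+1, i+1)].
  V(3,0) = exp(-r*dt) * [p*0.000000 + (1-p)*0.000000] = 0.000000
  V(3,1) = exp(-r*dt) * [p*0.000000 + (1-p)*0.080000] = 0.042532
  V(3,2) = exp(-r*dt) * [p*0.080000 + (1-p)*2.560370] = 1.398561
  V(3,3) = exp(-r*dt) * [p*2.560370 + (1-p)*4.397873] = 3.533434
  V(2,0) = exp(-r*dt) * [p*0.000000 + (1-p)*0.042532] = 0.022612
  V(2,1) = exp(-r*dt) * [p*0.042532 + (1-p)*1.398561] = 0.763396
  V(2,2) = exp(-r*dt) * [p*1.398561 + (1-p)*3.533434] = 2.531463
  V(1,0) = exp(-r*dt) * [p*0.022612 + (1-p)*0.763396] = 0.416414
  V(1,1) = exp(-r*dt) * [p*0.763396 + (1-p)*2.531463] = 1.702239
  V(0,0) = exp(-r*dt) * [p*0.416414 + (1-p)*1.702239] = 1.099394


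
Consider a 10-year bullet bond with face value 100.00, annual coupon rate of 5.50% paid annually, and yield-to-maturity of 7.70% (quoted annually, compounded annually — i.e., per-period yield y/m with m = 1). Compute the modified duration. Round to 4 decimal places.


Coupon per period c = face * coupon_rate / m = 5.500000
Periods per year m = 1; per-period yield y/m = 0.077000
Number of cashflows N = 10
Cashflows (t years, CF_t, discount factor 1/(1+y/m)^(m*t), PV):
  t = 1.0000: CF_t = 5.500000, DF = 0.928505, PV = 5.106778
  t = 2.0000: CF_t = 5.500000, DF = 0.862122, PV = 4.741670
  t = 3.0000: CF_t = 5.500000, DF = 0.800484, PV = 4.402664
  t = 4.0000: CF_t = 5.500000, DF = 0.743254, PV = 4.087896
  t = 5.0000: CF_t = 5.500000, DF = 0.690115, PV = 3.795633
  t = 6.0000: CF_t = 5.500000, DF = 0.640775, PV = 3.524264
  t = 7.0000: CF_t = 5.500000, DF = 0.594963, PV = 3.272297
  t = 8.0000: CF_t = 5.500000, DF = 0.552426, PV = 3.038345
  t = 9.0000: CF_t = 5.500000, DF = 0.512931, PV = 2.821119
  t = 10.0000: CF_t = 105.500000, DF = 0.476259, PV = 50.245298
Price P = sum_t PV_t = 85.035964
First compute Macaulay numerator sum_t t * PV_t:
  t * PV_t at t = 1.0000: 5.106778
  t * PV_t at t = 2.0000: 9.483339
  t * PV_t at t = 3.0000: 13.207993
  t * PV_t at t = 4.0000: 16.351585
  t * PV_t at t = 5.0000: 18.978163
  t * PV_t at t = 6.0000: 21.145586
  t * PV_t at t = 7.0000: 22.906082
  t * PV_t at t = 8.0000: 24.306759
  t * PV_t at t = 9.0000: 25.390068
  t * PV_t at t = 10.0000: 502.452980
Macaulay duration D = 659.329334 / 85.035964 = 7.753535
Modified duration = D / (1 + y/m) = 7.753535 / (1 + 0.077000) = 7.199197

Answer: Modified duration = 7.1992


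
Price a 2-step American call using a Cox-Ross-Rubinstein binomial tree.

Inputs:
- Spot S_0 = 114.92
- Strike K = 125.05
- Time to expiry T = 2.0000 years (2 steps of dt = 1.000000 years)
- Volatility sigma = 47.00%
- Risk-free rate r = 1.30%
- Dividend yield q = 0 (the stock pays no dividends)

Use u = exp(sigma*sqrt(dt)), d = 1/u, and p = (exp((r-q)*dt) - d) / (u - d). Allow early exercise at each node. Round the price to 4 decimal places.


dt = T/N = 1.000000
u = exp(sigma*sqrt(dt)) = 1.599994; d = 1/u = 0.625002
p = (exp((r-q)*dt) - d) / (u - d) = 0.398037
Discount per step: exp(-r*dt) = 0.987084
Stock lattice S(k, i) with i counting down-moves:
  k=0: S(0,0) = 114.9200
  k=1: S(1,0) = 183.8713; S(1,1) = 71.8253
  k=2: S(2,0) = 294.1931; S(2,1) = 114.9200; S(2,2) = 44.8910
Terminal payoffs V(N, i) = max(S_T - K, 0):
  V(2,0) = 169.143065; V(2,1) = 0.000000; V(2,2) = 0.000000
Backward induction: V(k, i) = exp(-r*dt) * [p * V(k+1, i) + (1-p) * V(k+1, i+1)]; then take max(V_cont, immediate exercise) for American.
  V(1,0) = exp(-r*dt) * [p*169.143065 + (1-p)*0.000000] = 66.455590; exercise = 58.821333; V(1,0) = max -> 66.455590
  V(1,1) = exp(-r*dt) * [p*0.000000 + (1-p)*0.000000] = 0.000000; exercise = 0.000000; V(1,1) = max -> 0.000000
  V(0,0) = exp(-r*dt) * [p*66.455590 + (1-p)*0.000000] = 26.110118; exercise = 0.000000; V(0,0) = max -> 26.110118

Answer: Price = V(0,0) = 26.1101


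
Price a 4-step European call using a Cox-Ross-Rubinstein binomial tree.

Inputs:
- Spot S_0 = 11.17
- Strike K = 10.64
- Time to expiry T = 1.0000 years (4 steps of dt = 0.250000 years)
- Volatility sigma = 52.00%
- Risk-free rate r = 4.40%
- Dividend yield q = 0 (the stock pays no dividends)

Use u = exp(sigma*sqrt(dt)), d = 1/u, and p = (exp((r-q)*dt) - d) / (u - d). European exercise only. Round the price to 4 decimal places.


Answer: Price = V(0,0) = 2.6695

Derivation:
dt = T/N = 0.250000
u = exp(sigma*sqrt(dt)) = 1.296930; d = 1/u = 0.771052
p = (exp((r-q)*dt) - d) / (u - d) = 0.456397
Discount per step: exp(-r*dt) = 0.989060
Stock lattice S(k, i) with i counting down-moves:
  k=0: S(0,0) = 11.1700
  k=1: S(1,0) = 14.4867; S(1,1) = 8.6126
  k=2: S(2,0) = 18.7882; S(2,1) = 11.1700; S(2,2) = 6.6408
  k=3: S(3,0) = 24.3670; S(3,1) = 14.4867; S(3,2) = 8.6126; S(3,3) = 5.1204
  k=4: S(4,0) = 31.6024; S(4,1) = 18.7882; S(4,2) = 11.1700; S(4,3) = 6.6408; S(4,4) = 3.9481
Terminal payoffs V(N, i) = max(S_T - K, 0):
  V(4,0) = 20.962354; V(4,1) = 8.148249; V(4,2) = 0.530000; V(4,3) = 0.000000; V(4,4) = 0.000000
Backward induction: V(k, i) = exp(-r*dt) * [p * V(k+1, i) + (1-p) * V(k+1, i+1)].
  V(3,0) = exp(-r*dt) * [p*20.962354 + (1-p)*8.148249] = 13.843444
  V(3,1) = exp(-r*dt) * [p*8.148249 + (1-p)*0.530000] = 3.963108
  V(3,2) = exp(-r*dt) * [p*0.530000 + (1-p)*0.000000] = 0.239244
  V(3,3) = exp(-r*dt) * [p*0.000000 + (1-p)*0.000000] = 0.000000
  V(2,0) = exp(-r*dt) * [p*13.843444 + (1-p)*3.963108] = 8.379773
  V(2,1) = exp(-r*dt) * [p*3.963108 + (1-p)*0.239244] = 1.917593
  V(2,2) = exp(-r*dt) * [p*0.239244 + (1-p)*0.000000] = 0.107996
  V(1,0) = exp(-r*dt) * [p*8.379773 + (1-p)*1.917593] = 4.813667
  V(1,1) = exp(-r*dt) * [p*1.917593 + (1-p)*0.107996] = 0.923673
  V(0,0) = exp(-r*dt) * [p*4.813667 + (1-p)*0.923673] = 2.669526
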